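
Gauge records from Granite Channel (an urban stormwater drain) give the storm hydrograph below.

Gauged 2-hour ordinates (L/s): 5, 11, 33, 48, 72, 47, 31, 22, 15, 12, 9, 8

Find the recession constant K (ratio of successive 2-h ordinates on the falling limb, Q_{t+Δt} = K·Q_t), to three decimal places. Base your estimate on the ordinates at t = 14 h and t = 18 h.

K ≈ 0.739

Using the recession-limb readings at t = 14 h and t = 18 h: Q falls from 22 to 12 L/s over 2 intervals.
K = (Q₂/Q₁)^(1/2) = (12/22)^(1/2) = 0.739.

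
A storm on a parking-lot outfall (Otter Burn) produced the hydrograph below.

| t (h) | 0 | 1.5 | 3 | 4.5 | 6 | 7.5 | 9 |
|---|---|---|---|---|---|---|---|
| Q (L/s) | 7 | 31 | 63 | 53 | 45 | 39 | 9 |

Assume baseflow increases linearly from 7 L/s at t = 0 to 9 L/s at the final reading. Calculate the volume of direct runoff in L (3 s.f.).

V ≈ 1.03 × 10^6 L

Direct-runoff ordinates (Q − Q_b): 0.00, 23.67, 55.33, 45.00, 36.67, 30.33, 0.00 L/s.
ΣQ_DR = 191.0 L/s.
With Δt = 1.5 h = 5400 s, V = ΣQ_DR · Δt = 191.0 × 5400 = 1.03 × 10^6 L.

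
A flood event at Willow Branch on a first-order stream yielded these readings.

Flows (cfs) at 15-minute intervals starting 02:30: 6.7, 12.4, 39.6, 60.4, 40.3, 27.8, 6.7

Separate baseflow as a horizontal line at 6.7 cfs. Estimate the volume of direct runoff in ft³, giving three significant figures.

Direct-runoff ordinates (Q − Q_b): 0.0, 5.7, 32.9, 53.7, 33.6, 21.1, 0.0 cfs.
ΣQ_DR = 147.0 cfs.
With Δt = 0.25 h = 900 s, V = ΣQ_DR · Δt = 147.0 × 900 = 1.32 × 10^5 ft³.

V ≈ 1.32 × 10^5 ft³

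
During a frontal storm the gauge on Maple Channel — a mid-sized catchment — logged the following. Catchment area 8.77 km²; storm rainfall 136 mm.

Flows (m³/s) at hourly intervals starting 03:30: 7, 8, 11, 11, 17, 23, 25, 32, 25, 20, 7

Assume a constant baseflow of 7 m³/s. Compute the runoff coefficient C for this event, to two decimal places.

C ≈ 0.33

ΣQ_DR = 109.0 m³/s; V = ΣQ_DR·Δt = 3.924 × 10^5 m³.
Runoff depth d = V / A = 44.74 mm.
C = d / P = 44.74 / 136 = 0.33.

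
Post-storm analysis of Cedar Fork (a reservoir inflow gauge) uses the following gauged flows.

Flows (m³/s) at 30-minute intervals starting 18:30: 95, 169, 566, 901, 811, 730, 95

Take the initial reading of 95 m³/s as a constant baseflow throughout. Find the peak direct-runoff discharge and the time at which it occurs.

Q_p = 806.0 m³/s at t = 20:00

Subtracting baseflow gives direct-runoff ordinates: 0.0, 74.0, 471.0, 806.0, 716.0, 635.0, 0.0 m³/s.
The maximum is 806.0 m³/s, occurring at the reading for t = 20:00.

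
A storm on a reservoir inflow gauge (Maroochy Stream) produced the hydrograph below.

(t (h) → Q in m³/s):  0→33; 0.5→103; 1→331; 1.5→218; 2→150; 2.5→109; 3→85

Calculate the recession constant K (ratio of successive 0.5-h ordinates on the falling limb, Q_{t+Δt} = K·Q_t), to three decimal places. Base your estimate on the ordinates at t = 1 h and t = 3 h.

Using the recession-limb readings at t = 1 h and t = 3 h: Q falls from 331 to 85 m³/s over 4 intervals.
K = (Q₂/Q₁)^(1/4) = (85/331)^(1/4) = 0.712.

K ≈ 0.712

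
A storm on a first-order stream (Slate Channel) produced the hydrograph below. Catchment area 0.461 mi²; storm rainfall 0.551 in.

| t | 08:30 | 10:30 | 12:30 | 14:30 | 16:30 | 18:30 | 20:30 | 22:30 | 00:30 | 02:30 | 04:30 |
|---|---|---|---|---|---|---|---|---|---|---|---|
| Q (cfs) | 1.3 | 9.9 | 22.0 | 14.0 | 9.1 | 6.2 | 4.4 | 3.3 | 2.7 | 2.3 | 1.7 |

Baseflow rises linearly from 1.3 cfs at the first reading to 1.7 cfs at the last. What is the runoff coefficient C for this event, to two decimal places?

ΣQ_DR = 60.40 cfs; V = ΣQ_DR·Δt = 4.349 × 10^5 ft³.
Runoff depth d = V / A = 0.4061 in.
C = d / P = 0.4061 / 0.551 = 0.74.

C ≈ 0.74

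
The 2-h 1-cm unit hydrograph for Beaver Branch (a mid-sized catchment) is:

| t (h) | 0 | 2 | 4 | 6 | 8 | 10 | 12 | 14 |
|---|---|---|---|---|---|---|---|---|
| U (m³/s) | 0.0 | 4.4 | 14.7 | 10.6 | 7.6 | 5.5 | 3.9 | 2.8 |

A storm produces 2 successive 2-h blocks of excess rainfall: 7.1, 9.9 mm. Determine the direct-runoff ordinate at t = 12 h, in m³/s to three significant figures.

By discrete convolution, Q_j = Σ (P_i / 10 mm) · U_{j−i}.
At t = 12 h (j=6): Q = (7.1/10)·3.9 + (9.9/10)·5.5 = 8.21 m³/s.

Q ≈ 8.21 m³/s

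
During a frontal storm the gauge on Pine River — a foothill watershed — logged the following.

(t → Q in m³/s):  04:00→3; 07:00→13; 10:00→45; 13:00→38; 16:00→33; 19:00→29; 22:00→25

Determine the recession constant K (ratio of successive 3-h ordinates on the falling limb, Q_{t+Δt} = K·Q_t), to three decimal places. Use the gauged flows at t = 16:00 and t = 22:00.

K ≈ 0.870

Using the recession-limb readings at t = 16:00 and t = 22:00: Q falls from 33 to 25 m³/s over 2 intervals.
K = (Q₂/Q₁)^(1/2) = (25/33)^(1/2) = 0.870.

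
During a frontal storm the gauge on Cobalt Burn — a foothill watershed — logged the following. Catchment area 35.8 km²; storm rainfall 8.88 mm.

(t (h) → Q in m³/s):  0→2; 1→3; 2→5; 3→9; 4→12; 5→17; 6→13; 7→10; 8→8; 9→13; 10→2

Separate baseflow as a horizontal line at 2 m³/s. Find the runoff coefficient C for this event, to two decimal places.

C ≈ 0.82

ΣQ_DR = 72.00 m³/s; V = ΣQ_DR·Δt = 2.592 × 10^5 m³.
Runoff depth d = V / A = 7.240 mm.
C = d / P = 7.240 / 8.88 = 0.82.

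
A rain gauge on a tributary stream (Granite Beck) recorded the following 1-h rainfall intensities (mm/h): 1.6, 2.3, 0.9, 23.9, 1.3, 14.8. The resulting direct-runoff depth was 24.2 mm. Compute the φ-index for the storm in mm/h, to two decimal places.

φ ≈ 7.25 mm/h

Only the 2 blocks with intensity above φ contribute runoff: 23.9, 14.8 mm/h.
Σ(I−φ)·Δt = d  ⇒  (23.9+14.8 − 2φ)·1 = 24.2
φ = (38.70 − 24.2/1) / 2 = 7.25 mm/h.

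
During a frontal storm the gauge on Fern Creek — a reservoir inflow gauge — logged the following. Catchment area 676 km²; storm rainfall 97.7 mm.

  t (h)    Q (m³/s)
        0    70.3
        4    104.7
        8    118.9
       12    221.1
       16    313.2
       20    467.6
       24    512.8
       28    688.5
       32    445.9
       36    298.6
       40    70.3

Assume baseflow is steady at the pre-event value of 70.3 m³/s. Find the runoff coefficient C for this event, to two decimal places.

C ≈ 0.55

ΣQ_DR = 2539 m³/s; V = ΣQ_DR·Δt = 3.656 × 10^7 m³.
Runoff depth d = V / A = 54.08 mm.
C = d / P = 54.08 / 97.7 = 0.55.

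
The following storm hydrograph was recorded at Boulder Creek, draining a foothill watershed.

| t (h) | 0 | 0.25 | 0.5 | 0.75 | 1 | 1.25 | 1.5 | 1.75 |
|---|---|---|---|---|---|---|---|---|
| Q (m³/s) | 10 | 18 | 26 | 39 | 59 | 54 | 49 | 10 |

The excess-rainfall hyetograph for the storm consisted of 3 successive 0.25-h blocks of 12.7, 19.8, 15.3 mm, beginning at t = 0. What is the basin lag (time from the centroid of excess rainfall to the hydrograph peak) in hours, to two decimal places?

Centroid of excess rainfall: t_c = Σ P_i·t̄_i / ΣP_i = 0.3886 h (block centres at 0.125, 0.375, 0.625 h).
Hydrograph peak occurs at t = 1 h, so basin lag t_L = 1 − 0.3886 = 0.61 h.

t_L ≈ 0.61 h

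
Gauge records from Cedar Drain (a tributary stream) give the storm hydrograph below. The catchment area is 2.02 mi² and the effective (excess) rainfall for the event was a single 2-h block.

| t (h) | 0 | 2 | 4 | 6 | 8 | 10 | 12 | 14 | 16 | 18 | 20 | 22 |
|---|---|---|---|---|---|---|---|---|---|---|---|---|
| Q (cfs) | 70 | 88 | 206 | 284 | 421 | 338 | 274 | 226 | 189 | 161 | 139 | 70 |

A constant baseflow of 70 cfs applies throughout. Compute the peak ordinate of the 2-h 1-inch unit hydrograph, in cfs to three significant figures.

Direct runoff: 0.0, 18.0, 136.0, 214.0, 351.0, 268.0, 204.0, 156.0, 119.0, 91.0, 69.0, 0.0 cfs; ΣQ_DR = 1626 cfs, peak = 351.0 cfs.
Runoff depth d = ΣQ_DR·Δt / A = 1626 × 7200 / (2.02 mi²) = 2.495 in.
The 1-inch UH is the DRH scaled by (1 in)/d, so U_p = 351.0 × 1/2.495 = 141 cfs.

U_p ≈ 141 cfs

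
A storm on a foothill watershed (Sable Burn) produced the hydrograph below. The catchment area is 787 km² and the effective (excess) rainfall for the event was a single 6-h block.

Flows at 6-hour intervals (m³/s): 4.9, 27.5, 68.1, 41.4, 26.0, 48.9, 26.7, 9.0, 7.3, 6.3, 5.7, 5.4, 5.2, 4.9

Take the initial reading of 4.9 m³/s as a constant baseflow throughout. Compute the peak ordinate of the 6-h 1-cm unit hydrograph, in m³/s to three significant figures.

U_p ≈ 105 m³/s

Direct runoff: 0.0, 22.6, 63.2, 36.5, 21.1, 44.0, 21.8, 4.1, 2.4, 1.4, 0.8, 0.5, 0.3, 0.0 m³/s; ΣQ_DR = 218.7 m³/s, peak = 63.2 m³/s.
Runoff depth d = ΣQ_DR·Δt / A = 218.7 × 21600 / (787 km²) = 6.002 mm.
The 1-cm UH is the DRH scaled by (10 mm)/d, so U_p = 63.2 × 10/6.002 = 105 m³/s.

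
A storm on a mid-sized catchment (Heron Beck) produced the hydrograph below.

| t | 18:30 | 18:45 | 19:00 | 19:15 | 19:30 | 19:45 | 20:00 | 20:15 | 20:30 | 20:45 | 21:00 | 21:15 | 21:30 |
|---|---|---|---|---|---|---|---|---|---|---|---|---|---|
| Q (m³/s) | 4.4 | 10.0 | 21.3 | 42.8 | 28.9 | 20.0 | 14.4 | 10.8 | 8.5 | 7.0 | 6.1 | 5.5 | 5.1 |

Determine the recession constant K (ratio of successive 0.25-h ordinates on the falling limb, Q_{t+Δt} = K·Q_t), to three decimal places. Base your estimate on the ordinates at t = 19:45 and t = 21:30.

Using the recession-limb readings at t = 19:45 and t = 21:30: Q falls from 20.0 to 5.1 m³/s over 7 intervals.
K = (Q₂/Q₁)^(1/7) = (5.1/20.0)^(1/7) = 0.823.

K ≈ 0.823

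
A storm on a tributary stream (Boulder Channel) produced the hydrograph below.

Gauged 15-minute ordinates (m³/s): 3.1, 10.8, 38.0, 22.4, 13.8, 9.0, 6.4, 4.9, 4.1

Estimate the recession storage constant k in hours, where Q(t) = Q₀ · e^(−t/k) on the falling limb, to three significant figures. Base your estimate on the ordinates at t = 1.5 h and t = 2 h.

k ≈ 1.12 h

On the falling limb, Q drops from 6.4 to 4.1 m³/s between t = 1.5 h and t = 2 h (Δt = 0.5 h).
k = −Δt / ln(Q₂/Q₁) = −0.5 / ln(4.1/6.4) = 1.12 h.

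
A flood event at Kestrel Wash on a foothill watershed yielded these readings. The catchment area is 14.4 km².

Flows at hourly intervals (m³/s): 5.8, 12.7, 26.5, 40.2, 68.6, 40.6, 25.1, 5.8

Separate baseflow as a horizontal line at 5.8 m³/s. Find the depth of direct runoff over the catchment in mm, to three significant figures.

d ≈ 44.7 mm

Direct runoff: 0.0, 6.9, 20.7, 34.4, 62.8, 34.8, 19.3, 0.0 m³/s; ΣQ_DR = 178.9 m³/s.
V = ΣQ_DR · Δt = 178.9 × 3600 s = 6.440 × 10^5 m³.
Over A = 14.4 km², depth = V / A = 44.7 mm.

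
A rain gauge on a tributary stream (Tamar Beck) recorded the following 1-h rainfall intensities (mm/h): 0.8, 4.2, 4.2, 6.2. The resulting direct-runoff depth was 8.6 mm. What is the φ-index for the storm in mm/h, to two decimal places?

φ ≈ 2.00 mm/h

Only the 3 blocks with intensity above φ contribute runoff: 4.2, 4.2, 6.2 mm/h.
Σ(I−φ)·Δt = d  ⇒  (4.2+4.2+6.2 − 3φ)·1 = 8.6
φ = (14.60 − 8.6/1) / 3 = 2.00 mm/h.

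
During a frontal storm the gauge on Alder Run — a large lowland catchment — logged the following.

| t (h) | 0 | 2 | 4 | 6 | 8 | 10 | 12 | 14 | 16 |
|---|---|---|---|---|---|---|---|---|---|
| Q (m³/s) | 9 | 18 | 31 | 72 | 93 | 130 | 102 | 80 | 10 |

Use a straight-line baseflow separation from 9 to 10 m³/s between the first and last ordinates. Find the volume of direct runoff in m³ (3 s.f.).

V ≈ 3.31 × 10^6 m³

Direct-runoff ordinates (Q − Q_b): 0.00, 8.88, 21.75, 62.62, 83.50, 120.38, 92.25, 70.12, 0.00 m³/s.
ΣQ_DR = 459.5 m³/s.
With Δt = 2 h = 7200 s, V = ΣQ_DR · Δt = 459.5 × 7200 = 3.31 × 10^6 m³.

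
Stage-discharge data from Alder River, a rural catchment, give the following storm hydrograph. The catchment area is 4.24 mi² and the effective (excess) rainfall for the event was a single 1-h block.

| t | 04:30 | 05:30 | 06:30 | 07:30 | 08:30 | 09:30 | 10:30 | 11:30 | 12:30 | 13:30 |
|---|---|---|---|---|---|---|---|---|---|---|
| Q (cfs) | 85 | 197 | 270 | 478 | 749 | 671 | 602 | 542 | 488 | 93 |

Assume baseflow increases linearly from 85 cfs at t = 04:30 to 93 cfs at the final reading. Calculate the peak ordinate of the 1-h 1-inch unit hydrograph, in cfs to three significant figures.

U_p ≈ 550 cfs

Direct runoff: 0.00, 111.11, 183.22, 390.33, 660.44, 581.56, 511.67, 450.78, 395.89, 0.00 cfs; ΣQ_DR = 3285 cfs, peak = 660.44 cfs.
Runoff depth d = ΣQ_DR·Δt / A = 3285 × 3600 / (4.24 mi²) = 1.201 in.
The 1-inch UH is the DRH scaled by (1 in)/d, so U_p = 660.44 × 1/1.201 = 550 cfs.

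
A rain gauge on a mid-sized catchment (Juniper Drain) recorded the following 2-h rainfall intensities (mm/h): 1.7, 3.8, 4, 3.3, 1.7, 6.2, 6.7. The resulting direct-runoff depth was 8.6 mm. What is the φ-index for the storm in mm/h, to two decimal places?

Only the 2 blocks with intensity above φ contribute runoff: 6.2, 6.7 mm/h.
Σ(I−φ)·Δt = d  ⇒  (6.2+6.7 − 2φ)·2 = 8.6
φ = (12.90 − 8.6/2) / 2 = 4.30 mm/h.

φ ≈ 4.30 mm/h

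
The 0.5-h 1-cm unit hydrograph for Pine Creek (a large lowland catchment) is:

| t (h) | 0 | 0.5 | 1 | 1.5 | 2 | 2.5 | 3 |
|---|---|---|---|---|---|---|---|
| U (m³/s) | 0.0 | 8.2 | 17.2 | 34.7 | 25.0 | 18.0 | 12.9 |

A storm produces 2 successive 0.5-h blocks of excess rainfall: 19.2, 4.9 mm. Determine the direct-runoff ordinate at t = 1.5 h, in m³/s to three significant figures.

Q ≈ 75.1 m³/s

By discrete convolution, Q_j = Σ (P_i / 10 mm) · U_{j−i}.
At t = 1.5 h (j=3): Q = (19.2/10)·34.7 + (4.9/10)·17.2 = 75.1 m³/s.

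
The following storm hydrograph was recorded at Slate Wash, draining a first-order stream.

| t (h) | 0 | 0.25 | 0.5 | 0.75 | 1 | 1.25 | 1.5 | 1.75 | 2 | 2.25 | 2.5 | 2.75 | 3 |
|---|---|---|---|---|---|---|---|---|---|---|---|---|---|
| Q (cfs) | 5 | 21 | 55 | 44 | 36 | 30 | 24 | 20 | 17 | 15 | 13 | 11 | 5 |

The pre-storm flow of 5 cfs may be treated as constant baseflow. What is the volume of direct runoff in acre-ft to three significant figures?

Direct-runoff ordinates (Q − Q_b): 0.0, 16.0, 50.0, 39.0, 31.0, 25.0, 19.0, 15.0, 12.0, 10.0, 8.0, 6.0, 0.0 cfs.
ΣQ_DR = 231.0 cfs.
With Δt = 0.25 h = 900 s, V = ΣQ_DR · Δt = 231.0 × 900 = 2.08 × 10^5 ft³ = 4.77 acre-ft.

V ≈ 4.77 acre-ft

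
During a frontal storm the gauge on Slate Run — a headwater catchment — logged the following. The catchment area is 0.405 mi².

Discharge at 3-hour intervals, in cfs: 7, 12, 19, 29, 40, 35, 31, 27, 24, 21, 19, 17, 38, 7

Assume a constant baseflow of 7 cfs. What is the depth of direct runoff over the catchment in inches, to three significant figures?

d ≈ 2.62 in

Direct runoff: 0.0, 5.0, 12.0, 22.0, 33.0, 28.0, 24.0, 20.0, 17.0, 14.0, 12.0, 10.0, 31.0, 0.0 cfs; ΣQ_DR = 228.0 cfs.
V = ΣQ_DR · Δt = 228.0 × 10800 s = 2.462 × 10^6 ft³.
Over A = 0.405 mi², depth = V / A = 2.62 in.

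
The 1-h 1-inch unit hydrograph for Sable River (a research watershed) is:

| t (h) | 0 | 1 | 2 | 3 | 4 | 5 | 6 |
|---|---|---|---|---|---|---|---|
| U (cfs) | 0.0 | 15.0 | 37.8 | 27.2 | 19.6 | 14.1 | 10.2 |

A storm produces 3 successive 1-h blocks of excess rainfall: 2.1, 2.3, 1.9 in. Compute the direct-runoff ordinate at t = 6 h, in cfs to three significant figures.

Q ≈ 91.1 cfs

By discrete convolution, Q_j = Σ (P_i / 1 in) · U_{j−i}.
At t = 6 h (j=6): Q = (2.1/1)·10.2 + (2.3/1)·14.1 + (1.9/1)·19.6 = 91.1 cfs.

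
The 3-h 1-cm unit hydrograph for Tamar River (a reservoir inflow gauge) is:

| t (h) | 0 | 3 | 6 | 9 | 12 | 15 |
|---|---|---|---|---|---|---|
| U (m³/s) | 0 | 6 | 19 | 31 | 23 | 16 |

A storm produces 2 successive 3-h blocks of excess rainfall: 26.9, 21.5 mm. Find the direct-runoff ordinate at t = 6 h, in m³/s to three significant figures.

Q ≈ 64.0 m³/s

By discrete convolution, Q_j = Σ (P_i / 10 mm) · U_{j−i}.
At t = 6 h (j=2): Q = (26.9/10)·19 + (21.5/10)·6 = 64.0 m³/s.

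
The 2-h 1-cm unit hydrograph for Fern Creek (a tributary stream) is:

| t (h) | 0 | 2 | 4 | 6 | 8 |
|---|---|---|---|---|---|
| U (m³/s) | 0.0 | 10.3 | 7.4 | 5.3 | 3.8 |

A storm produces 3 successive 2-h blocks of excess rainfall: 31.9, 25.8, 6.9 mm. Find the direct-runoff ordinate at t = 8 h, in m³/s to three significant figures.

Q ≈ 30.9 m³/s

By discrete convolution, Q_j = Σ (P_i / 10 mm) · U_{j−i}.
At t = 8 h (j=4): Q = (31.9/10)·3.8 + (25.8/10)·5.3 + (6.9/10)·7.4 = 30.9 m³/s.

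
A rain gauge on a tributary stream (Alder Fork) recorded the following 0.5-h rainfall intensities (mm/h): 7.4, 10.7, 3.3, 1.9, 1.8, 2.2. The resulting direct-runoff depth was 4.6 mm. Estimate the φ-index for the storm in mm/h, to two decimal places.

φ ≈ 4.45 mm/h

Only the 2 blocks with intensity above φ contribute runoff: 7.4, 10.7 mm/h.
Σ(I−φ)·Δt = d  ⇒  (7.4+10.7 − 2φ)·0.5 = 4.6
φ = (18.10 − 4.6/0.5) / 2 = 4.45 mm/h.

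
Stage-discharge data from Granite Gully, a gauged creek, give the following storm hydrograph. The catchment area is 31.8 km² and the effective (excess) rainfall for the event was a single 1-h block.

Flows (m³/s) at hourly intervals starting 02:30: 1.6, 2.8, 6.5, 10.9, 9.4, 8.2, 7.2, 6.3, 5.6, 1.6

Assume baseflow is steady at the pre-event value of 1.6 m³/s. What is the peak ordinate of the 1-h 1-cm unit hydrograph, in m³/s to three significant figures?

U_p ≈ 18.6 m³/s

Direct runoff: 0.0, 1.2, 4.9, 9.3, 7.8, 6.6, 5.6, 4.7, 4.0, 0.0 m³/s; ΣQ_DR = 44.10 m³/s, peak = 9.3 m³/s.
Runoff depth d = ΣQ_DR·Δt / A = 44.10 × 3600 / (31.8 km²) = 4.992 mm.
The 1-cm UH is the DRH scaled by (10 mm)/d, so U_p = 9.3 × 10/4.992 = 18.6 m³/s.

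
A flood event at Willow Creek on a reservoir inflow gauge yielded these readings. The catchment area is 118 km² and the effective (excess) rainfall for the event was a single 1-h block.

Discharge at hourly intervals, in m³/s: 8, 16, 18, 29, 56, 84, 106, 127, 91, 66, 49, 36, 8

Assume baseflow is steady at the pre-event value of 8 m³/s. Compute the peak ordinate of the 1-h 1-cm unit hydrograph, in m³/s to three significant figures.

Direct runoff: 0.0, 8.0, 10.0, 21.0, 48.0, 76.0, 98.0, 119.0, 83.0, 58.0, 41.0, 28.0, 0.0 m³/s; ΣQ_DR = 590.0 m³/s, peak = 119.0 m³/s.
Runoff depth d = ΣQ_DR·Δt / A = 590.0 × 3600 / (118 km²) = 18.00 mm.
The 1-cm UH is the DRH scaled by (10 mm)/d, so U_p = 119.0 × 10/18.00 = 66.1 m³/s.

U_p ≈ 66.1 m³/s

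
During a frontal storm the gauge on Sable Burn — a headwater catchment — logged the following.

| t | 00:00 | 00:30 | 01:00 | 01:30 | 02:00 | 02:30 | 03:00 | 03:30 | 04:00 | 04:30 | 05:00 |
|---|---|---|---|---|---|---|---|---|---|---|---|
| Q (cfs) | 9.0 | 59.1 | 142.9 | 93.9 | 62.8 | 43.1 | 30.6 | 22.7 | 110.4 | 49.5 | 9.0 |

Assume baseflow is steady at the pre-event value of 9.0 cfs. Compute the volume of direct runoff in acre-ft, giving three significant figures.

V ≈ 22.1 acre-ft

Direct-runoff ordinates (Q − Q_b): 0.0, 50.1, 133.9, 84.9, 53.8, 34.1, 21.6, 13.7, 101.4, 40.5, 0.0 cfs.
ΣQ_DR = 534.0 cfs.
With Δt = 0.5 h = 1800 s, V = ΣQ_DR · Δt = 534.0 × 1800 = 9.61 × 10^5 ft³ = 22.1 acre-ft.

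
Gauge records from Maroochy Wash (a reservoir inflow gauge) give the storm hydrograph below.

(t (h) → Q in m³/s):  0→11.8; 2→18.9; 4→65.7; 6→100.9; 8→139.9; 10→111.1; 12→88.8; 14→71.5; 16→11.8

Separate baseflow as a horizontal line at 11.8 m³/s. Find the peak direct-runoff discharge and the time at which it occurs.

Q_p = 128.1 m³/s at t = 8 h

Subtracting baseflow gives direct-runoff ordinates: 0.0, 7.1, 53.9, 89.1, 128.1, 99.3, 77.0, 59.7, 0.0 m³/s.
The maximum is 128.1 m³/s, occurring at the reading for t = 8 h.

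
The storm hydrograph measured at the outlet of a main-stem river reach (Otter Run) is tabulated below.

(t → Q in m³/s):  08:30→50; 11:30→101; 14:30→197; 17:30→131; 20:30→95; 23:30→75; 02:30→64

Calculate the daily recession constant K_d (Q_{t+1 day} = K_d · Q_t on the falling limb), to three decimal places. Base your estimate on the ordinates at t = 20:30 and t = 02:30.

Between t = 20:30 and t = 02:30 the flow falls from 95 to 64 m³/s over 2×3 h = 6 h.
Per-interval ratio K = (64/95)^(1/2) = 0.8208; K_d = K^(24/3) = 0.206.

K_d ≈ 0.206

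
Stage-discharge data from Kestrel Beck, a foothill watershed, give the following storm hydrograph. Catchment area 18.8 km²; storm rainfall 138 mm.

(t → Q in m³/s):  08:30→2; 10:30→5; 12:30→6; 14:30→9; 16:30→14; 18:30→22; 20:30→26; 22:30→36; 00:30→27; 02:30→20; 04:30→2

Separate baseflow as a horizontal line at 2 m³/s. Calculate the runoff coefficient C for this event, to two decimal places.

ΣQ_DR = 147.0 m³/s; V = ΣQ_DR·Δt = 1.058 × 10^6 m³.
Runoff depth d = V / A = 56.30 mm.
C = d / P = 56.30 / 138 = 0.41.

C ≈ 0.41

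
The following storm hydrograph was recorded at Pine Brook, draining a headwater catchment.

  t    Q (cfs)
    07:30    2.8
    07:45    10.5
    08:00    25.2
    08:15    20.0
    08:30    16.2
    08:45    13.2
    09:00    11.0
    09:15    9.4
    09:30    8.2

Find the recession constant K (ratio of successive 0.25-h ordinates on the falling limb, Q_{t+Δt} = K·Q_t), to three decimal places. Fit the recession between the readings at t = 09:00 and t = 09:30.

K ≈ 0.863

Using the recession-limb readings at t = 09:00 and t = 09:30: Q falls from 11.0 to 8.2 cfs over 2 intervals.
K = (Q₂/Q₁)^(1/2) = (8.2/11.0)^(1/2) = 0.863.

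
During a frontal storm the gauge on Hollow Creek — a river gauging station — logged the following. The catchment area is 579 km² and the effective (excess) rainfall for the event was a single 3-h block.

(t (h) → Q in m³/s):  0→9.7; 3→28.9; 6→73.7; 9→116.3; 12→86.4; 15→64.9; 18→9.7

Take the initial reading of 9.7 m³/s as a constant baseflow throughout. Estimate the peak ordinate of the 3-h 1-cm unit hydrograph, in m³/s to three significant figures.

Direct runoff: 0.0, 19.2, 64.0, 106.6, 76.7, 55.2, 0.0 m³/s; ΣQ_DR = 321.7 m³/s, peak = 106.6 m³/s.
Runoff depth d = ΣQ_DR·Δt / A = 321.7 × 10800 / (579 km²) = 6.001 mm.
The 1-cm UH is the DRH scaled by (10 mm)/d, so U_p = 106.6 × 10/6.001 = 178 m³/s.

U_p ≈ 178 m³/s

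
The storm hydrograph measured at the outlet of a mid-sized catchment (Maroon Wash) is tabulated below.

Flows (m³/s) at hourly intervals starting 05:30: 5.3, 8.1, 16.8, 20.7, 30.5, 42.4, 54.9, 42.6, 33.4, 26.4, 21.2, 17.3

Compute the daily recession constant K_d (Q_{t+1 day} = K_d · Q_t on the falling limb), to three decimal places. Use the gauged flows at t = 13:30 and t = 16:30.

Between t = 13:30 and t = 16:30 the flow falls from 33.4 to 17.3 m³/s over 3×1 h = 3 h.
Per-interval ratio K = (17.3/33.4)^(1/3) = 0.8031; K_d = K^(24/1) = 0.005.

K_d ≈ 0.005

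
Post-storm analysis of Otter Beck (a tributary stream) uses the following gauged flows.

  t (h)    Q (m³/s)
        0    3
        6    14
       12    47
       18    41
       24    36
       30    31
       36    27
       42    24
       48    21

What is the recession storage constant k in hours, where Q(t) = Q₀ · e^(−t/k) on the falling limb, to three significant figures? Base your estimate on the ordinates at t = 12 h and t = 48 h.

On the falling limb, Q drops from 47 to 21 m³/s between t = 12 h and t = 48 h (Δt = 36 h).
k = −Δt / ln(Q₂/Q₁) = −36 / ln(21/47) = 44.7 h.

k ≈ 44.7 h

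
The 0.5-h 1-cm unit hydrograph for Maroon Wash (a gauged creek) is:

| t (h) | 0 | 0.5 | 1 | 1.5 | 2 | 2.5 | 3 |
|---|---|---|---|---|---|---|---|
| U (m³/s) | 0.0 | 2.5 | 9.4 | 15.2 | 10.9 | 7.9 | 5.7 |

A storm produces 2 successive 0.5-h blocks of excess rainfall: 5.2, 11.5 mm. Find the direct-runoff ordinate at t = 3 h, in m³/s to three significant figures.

Q ≈ 12.0 m³/s

By discrete convolution, Q_j = Σ (P_i / 10 mm) · U_{j−i}.
At t = 3 h (j=6): Q = (5.2/10)·5.7 + (11.5/10)·7.9 = 12.0 m³/s.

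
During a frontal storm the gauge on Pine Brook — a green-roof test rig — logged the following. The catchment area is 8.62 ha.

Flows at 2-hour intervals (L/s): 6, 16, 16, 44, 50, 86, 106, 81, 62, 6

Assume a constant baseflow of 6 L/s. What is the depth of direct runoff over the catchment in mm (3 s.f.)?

d ≈ 34.5 mm

Direct runoff: 0.0, 10.0, 10.0, 38.0, 44.0, 80.0, 100.0, 75.0, 56.0, 0.0 L/s; ΣQ_DR = 413.0 L/s.
V = ΣQ_DR · Δt = 413.0 × 7200 s = 2.974 × 10^6 L.
Over A = 8.62 ha, depth = V / A = 34.5 mm.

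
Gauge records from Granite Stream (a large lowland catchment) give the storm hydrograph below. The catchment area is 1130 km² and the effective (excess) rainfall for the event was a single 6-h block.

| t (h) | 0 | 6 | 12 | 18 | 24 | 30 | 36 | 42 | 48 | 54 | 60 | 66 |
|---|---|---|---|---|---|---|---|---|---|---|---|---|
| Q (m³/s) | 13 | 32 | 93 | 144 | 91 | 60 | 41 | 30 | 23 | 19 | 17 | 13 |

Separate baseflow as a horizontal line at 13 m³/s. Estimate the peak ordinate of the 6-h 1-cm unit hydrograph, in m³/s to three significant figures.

U_p ≈ 163 m³/s

Direct runoff: 0.0, 19.0, 80.0, 131.0, 78.0, 47.0, 28.0, 17.0, 10.0, 6.0, 4.0, 0.0 m³/s; ΣQ_DR = 420.0 m³/s, peak = 131.0 m³/s.
Runoff depth d = ΣQ_DR·Δt / A = 420.0 × 21600 / (1130 km²) = 8.028 mm.
The 1-cm UH is the DRH scaled by (10 mm)/d, so U_p = 131.0 × 10/8.028 = 163 m³/s.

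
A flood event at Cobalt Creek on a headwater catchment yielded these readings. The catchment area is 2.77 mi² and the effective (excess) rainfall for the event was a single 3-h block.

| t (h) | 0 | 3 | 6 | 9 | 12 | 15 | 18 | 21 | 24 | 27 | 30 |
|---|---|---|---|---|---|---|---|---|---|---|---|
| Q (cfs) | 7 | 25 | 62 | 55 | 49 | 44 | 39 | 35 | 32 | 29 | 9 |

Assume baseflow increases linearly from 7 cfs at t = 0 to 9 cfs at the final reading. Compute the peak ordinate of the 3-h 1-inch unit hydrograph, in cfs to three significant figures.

Direct runoff: 0.00, 17.80, 54.60, 47.40, 41.20, 36.00, 30.80, 26.60, 23.40, 20.20, 0.00 cfs; ΣQ_DR = 298.0 cfs, peak = 54.60 cfs.
Runoff depth d = ΣQ_DR·Δt / A = 298.0 × 10800 / (2.77 mi²) = 0.5001 in.
The 1-inch UH is the DRH scaled by (1 in)/d, so U_p = 54.60 × 1/0.5001 = 109 cfs.

U_p ≈ 109 cfs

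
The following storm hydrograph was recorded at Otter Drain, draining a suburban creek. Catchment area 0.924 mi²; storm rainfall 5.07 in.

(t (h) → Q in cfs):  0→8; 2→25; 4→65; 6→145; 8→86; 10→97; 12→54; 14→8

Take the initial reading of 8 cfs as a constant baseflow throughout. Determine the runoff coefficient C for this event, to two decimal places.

ΣQ_DR = 424.0 cfs; V = ΣQ_DR·Δt = 3.053 × 10^6 ft³.
Runoff depth d = V / A = 1.422 in.
C = d / P = 1.422 / 5.07 = 0.28.

C ≈ 0.28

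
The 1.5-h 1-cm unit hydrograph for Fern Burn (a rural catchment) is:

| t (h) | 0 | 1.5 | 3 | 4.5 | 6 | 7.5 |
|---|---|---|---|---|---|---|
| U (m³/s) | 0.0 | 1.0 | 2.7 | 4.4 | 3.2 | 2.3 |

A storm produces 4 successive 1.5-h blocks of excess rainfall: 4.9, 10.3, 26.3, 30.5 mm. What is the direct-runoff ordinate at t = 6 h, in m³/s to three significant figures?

Q ≈ 16.3 m³/s

By discrete convolution, Q_j = Σ (P_i / 10 mm) · U_{j−i}.
At t = 6 h (j=4): Q = (4.9/10)·3.2 + (10.3/10)·4.4 + (26.3/10)·2.7 + (30.5/10)·1.0 = 16.3 m³/s.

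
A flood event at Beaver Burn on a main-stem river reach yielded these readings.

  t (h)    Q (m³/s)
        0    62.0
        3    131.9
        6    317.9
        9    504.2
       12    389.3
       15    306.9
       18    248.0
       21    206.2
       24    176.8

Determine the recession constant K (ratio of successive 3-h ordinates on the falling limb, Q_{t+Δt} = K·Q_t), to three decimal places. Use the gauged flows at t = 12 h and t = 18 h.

Using the recession-limb readings at t = 12 h and t = 18 h: Q falls from 389.3 to 248.0 m³/s over 2 intervals.
K = (Q₂/Q₁)^(1/2) = (248.0/389.3)^(1/2) = 0.798.

K ≈ 0.798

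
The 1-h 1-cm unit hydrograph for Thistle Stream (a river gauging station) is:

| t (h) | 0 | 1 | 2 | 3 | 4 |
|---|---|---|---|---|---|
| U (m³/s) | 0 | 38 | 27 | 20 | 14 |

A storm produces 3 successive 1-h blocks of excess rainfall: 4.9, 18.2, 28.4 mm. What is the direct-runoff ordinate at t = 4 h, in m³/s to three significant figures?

Q ≈ 120 m³/s

By discrete convolution, Q_j = Σ (P_i / 10 mm) · U_{j−i}.
At t = 4 h (j=4): Q = (4.9/10)·14 + (18.2/10)·20 + (28.4/10)·27 = 120 m³/s.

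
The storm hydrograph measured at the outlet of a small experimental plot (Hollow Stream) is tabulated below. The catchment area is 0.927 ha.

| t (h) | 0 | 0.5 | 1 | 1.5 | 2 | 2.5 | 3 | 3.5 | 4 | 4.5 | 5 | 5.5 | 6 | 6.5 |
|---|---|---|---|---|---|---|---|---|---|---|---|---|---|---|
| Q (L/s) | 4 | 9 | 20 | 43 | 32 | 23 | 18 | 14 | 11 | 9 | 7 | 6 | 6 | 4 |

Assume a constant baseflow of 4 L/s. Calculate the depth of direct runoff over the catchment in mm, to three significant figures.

d ≈ 29.1 mm

Direct runoff: 0.0, 5.0, 16.0, 39.0, 28.0, 19.0, 14.0, 10.0, 7.0, 5.0, 3.0, 2.0, 2.0, 0.0 L/s; ΣQ_DR = 150.0 L/s.
V = ΣQ_DR · Δt = 150.0 × 1800 s = 2.700 × 10^5 L.
Over A = 0.927 ha, depth = V / A = 29.1 mm.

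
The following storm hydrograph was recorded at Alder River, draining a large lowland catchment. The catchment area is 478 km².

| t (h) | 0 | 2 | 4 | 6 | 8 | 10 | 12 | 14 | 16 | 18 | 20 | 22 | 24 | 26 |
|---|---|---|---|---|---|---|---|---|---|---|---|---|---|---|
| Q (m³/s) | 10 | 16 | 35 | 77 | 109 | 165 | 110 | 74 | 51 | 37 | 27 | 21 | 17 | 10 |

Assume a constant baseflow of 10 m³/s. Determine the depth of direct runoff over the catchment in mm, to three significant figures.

Direct runoff: 0.0, 6.0, 25.0, 67.0, 99.0, 155.0, 100.0, 64.0, 41.0, 27.0, 17.0, 11.0, 7.0, 0.0 m³/s; ΣQ_DR = 619.0 m³/s.
V = ΣQ_DR · Δt = 619.0 × 7200 s = 4.457 × 10^6 m³.
Over A = 478 km², depth = V / A = 9.32 mm.

d ≈ 9.32 mm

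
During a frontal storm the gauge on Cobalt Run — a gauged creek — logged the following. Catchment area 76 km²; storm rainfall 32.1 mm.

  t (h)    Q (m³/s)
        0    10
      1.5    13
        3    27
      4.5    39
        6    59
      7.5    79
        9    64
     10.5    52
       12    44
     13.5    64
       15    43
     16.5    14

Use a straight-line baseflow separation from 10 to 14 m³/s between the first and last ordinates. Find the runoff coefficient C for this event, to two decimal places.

C ≈ 0.81

ΣQ_DR = 364.0 m³/s; V = ΣQ_DR·Δt = 1.966 × 10^6 m³.
Runoff depth d = V / A = 25.86 mm.
C = d / P = 25.86 / 32.1 = 0.81.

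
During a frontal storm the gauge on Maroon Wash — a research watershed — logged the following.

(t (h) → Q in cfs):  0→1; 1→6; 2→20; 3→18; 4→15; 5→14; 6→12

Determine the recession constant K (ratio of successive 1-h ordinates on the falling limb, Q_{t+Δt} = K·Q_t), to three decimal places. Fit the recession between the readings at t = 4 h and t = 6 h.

K ≈ 0.894

Using the recession-limb readings at t = 4 h and t = 6 h: Q falls from 15 to 12 cfs over 2 intervals.
K = (Q₂/Q₁)^(1/2) = (12/15)^(1/2) = 0.894.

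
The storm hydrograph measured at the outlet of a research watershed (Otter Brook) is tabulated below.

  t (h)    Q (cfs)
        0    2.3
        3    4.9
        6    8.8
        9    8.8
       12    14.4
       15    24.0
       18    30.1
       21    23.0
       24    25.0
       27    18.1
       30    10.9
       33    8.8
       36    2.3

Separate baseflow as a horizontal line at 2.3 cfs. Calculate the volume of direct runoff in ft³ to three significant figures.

Direct-runoff ordinates (Q − Q_b): 0.0, 2.6, 6.5, 6.5, 12.1, 21.7, 27.8, 20.7, 22.7, 15.8, 8.6, 6.5, 0.0 cfs.
ΣQ_DR = 151.5 cfs.
With Δt = 3 h = 10800 s, V = ΣQ_DR · Δt = 151.5 × 10800 = 1.64 × 10^6 ft³.

V ≈ 1.64 × 10^6 ft³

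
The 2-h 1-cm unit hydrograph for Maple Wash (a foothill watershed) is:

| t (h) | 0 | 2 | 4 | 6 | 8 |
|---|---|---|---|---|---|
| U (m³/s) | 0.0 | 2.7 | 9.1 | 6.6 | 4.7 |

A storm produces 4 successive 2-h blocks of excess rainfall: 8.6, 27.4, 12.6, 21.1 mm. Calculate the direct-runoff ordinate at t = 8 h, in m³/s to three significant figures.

By discrete convolution, Q_j = Σ (P_i / 10 mm) · U_{j−i}.
At t = 8 h (j=4): Q = (8.6/10)·4.7 + (27.4/10)·6.6 + (12.6/10)·9.1 + (21.1/10)·2.7 = 39.3 m³/s.

Q ≈ 39.3 m³/s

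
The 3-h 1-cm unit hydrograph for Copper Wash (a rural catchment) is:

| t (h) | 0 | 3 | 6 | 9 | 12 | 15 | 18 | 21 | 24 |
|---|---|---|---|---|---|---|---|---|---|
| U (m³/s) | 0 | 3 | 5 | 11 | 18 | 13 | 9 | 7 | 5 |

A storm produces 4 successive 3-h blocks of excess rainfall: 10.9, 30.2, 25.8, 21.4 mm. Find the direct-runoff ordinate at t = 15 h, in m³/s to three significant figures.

Q ≈ 108 m³/s

By discrete convolution, Q_j = Σ (P_i / 10 mm) · U_{j−i}.
At t = 15 h (j=5): Q = (10.9/10)·13 + (30.2/10)·18 + (25.8/10)·11 + (21.4/10)·5 = 108 m³/s.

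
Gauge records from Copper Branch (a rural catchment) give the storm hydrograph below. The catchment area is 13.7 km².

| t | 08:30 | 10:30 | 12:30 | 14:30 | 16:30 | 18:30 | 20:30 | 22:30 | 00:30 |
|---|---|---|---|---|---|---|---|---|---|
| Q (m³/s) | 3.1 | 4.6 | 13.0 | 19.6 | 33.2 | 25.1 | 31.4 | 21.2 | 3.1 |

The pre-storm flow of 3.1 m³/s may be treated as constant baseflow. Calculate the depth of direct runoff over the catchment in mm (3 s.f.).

Direct runoff: 0.0, 1.5, 9.9, 16.5, 30.1, 22.0, 28.3, 18.1, 0.0 m³/s; ΣQ_DR = 126.4 m³/s.
V = ΣQ_DR · Δt = 126.4 × 7200 s = 9.101 × 10^5 m³.
Over A = 13.7 km², depth = V / A = 66.4 mm.

d ≈ 66.4 mm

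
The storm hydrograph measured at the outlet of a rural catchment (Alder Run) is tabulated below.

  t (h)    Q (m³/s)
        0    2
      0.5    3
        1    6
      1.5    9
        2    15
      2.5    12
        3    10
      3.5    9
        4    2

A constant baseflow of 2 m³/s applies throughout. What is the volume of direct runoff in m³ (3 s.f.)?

V ≈ 90000 m³

Direct-runoff ordinates (Q − Q_b): 0.0, 1.0, 4.0, 7.0, 13.0, 10.0, 8.0, 7.0, 0.0 m³/s.
ΣQ_DR = 50.00 m³/s.
With Δt = 0.5 h = 1800 s, V = ΣQ_DR · Δt = 50.00 × 1800 = 90000 m³.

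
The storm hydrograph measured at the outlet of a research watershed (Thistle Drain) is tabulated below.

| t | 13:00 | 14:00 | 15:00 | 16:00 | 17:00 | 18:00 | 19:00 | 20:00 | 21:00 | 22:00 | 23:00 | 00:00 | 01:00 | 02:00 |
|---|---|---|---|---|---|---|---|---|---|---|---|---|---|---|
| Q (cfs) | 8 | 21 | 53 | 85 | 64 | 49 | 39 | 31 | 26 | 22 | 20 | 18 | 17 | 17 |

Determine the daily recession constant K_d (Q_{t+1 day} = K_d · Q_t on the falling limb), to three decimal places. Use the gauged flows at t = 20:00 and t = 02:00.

K_d ≈ 0.090

Between t = 20:00 and t = 02:00 the flow falls from 31 to 17 cfs over 6×1 h = 6 h.
Per-interval ratio K = (17/31)^(1/6) = 0.9047; K_d = K^(24/1) = 0.090.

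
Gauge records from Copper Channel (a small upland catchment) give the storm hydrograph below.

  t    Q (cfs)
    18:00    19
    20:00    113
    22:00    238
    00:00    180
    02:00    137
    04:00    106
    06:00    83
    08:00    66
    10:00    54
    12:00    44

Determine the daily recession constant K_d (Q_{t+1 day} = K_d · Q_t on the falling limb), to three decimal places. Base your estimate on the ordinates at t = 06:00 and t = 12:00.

Between t = 06:00 and t = 12:00 the flow falls from 83 to 44 cfs over 3×2 h = 6 h.
Per-interval ratio K = (44/83)^(1/3) = 0.8093; K_d = K^(24/2) = 0.079.

K_d ≈ 0.079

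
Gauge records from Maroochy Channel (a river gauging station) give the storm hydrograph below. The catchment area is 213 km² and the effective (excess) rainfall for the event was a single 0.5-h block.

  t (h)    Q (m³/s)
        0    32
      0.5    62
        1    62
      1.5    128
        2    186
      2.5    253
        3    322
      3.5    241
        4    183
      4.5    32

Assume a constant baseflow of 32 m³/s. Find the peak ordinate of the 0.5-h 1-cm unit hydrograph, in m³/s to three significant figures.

Direct runoff: 0.0, 30.0, 30.0, 96.0, 154.0, 221.0, 290.0, 209.0, 151.0, 0.0 m³/s; ΣQ_DR = 1181 m³/s, peak = 290.0 m³/s.
Runoff depth d = ΣQ_DR·Δt / A = 1181 × 1800 / (213 km²) = 9.980 mm.
The 1-cm UH is the DRH scaled by (10 mm)/d, so U_p = 290.0 × 10/9.980 = 291 m³/s.

U_p ≈ 291 m³/s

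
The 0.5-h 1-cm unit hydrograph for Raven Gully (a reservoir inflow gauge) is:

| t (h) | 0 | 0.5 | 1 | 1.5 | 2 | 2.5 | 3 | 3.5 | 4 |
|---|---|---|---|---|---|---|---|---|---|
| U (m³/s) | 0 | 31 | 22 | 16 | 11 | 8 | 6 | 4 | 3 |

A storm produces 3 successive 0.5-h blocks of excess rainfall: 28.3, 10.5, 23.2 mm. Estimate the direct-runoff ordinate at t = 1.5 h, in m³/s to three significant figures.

Q ≈ 140 m³/s

By discrete convolution, Q_j = Σ (P_i / 10 mm) · U_{j−i}.
At t = 1.5 h (j=3): Q = (28.3/10)·16 + (10.5/10)·22 + (23.2/10)·31 = 140 m³/s.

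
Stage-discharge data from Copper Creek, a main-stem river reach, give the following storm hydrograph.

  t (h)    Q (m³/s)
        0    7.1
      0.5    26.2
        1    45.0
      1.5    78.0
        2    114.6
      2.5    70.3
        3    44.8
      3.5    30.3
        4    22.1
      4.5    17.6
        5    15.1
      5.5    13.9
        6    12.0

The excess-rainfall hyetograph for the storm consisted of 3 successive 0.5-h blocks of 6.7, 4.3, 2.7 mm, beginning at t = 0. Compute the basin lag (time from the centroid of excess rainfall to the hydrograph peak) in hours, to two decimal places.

t_L ≈ 1.40 h

Centroid of excess rainfall: t_c = Σ P_i·t̄_i / ΣP_i = 0.6040 h (block centres at 0.25, 0.75, 1.25 h).
Hydrograph peak occurs at t = 2 h, so basin lag t_L = 2 − 0.6040 = 1.40 h.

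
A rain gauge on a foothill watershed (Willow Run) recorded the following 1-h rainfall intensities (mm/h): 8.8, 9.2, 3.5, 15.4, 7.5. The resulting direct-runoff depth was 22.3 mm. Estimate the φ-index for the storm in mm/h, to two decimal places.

Only the 4 blocks with intensity above φ contribute runoff: 8.8, 9.2, 15.4, 7.5 mm/h.
Σ(I−φ)·Δt = d  ⇒  (8.8+9.2+15.4+7.5 − 4φ)·1 = 22.3
φ = (40.90 − 22.3/1) / 4 = 4.65 mm/h.

φ ≈ 4.65 mm/h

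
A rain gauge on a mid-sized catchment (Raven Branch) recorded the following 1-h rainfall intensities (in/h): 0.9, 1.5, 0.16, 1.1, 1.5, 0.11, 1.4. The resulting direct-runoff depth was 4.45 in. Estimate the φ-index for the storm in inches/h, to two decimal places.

Only the 5 blocks with intensity above φ contribute runoff: 0.9, 1.5, 1.1, 1.5, 1.4 in/h.
Σ(I−φ)·Δt = d  ⇒  (0.9+1.5+1.1+1.5+1.4 − 5φ)·1 = 4.45
φ = (6.400 − 4.45/1) / 5 = 0.39 in/h.

φ ≈ 0.39 in/h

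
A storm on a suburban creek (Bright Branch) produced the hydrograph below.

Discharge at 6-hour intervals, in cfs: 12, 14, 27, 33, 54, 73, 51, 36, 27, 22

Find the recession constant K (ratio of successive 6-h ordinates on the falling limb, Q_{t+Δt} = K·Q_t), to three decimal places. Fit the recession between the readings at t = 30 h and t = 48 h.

K ≈ 0.718

Using the recession-limb readings at t = 30 h and t = 48 h: Q falls from 73 to 27 cfs over 3 intervals.
K = (Q₂/Q₁)^(1/3) = (27/73)^(1/3) = 0.718.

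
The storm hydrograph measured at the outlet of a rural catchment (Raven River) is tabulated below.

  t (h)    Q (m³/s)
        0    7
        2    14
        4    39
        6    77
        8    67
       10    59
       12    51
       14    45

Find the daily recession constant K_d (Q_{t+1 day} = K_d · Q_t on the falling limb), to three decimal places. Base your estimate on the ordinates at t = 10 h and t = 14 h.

Between t = 10 h and t = 14 h the flow falls from 59 to 45 m³/s over 2×2 h = 4 h.
Per-interval ratio K = (45/59)^(1/2) = 0.8733; K_d = K^(24/2) = 0.197.

K_d ≈ 0.197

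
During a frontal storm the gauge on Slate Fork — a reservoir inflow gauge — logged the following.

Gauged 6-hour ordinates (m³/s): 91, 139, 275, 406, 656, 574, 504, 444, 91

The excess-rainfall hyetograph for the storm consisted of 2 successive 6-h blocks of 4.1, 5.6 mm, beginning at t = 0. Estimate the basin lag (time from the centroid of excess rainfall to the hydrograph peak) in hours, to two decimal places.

Centroid of excess rainfall: t_c = Σ P_i·t̄_i / ΣP_i = 6.4639 h (block centres at 3, 9 h).
Hydrograph peak occurs at t = 24 h, so basin lag t_L = 24 − 6.4639 = 17.54 h.

t_L ≈ 17.54 h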